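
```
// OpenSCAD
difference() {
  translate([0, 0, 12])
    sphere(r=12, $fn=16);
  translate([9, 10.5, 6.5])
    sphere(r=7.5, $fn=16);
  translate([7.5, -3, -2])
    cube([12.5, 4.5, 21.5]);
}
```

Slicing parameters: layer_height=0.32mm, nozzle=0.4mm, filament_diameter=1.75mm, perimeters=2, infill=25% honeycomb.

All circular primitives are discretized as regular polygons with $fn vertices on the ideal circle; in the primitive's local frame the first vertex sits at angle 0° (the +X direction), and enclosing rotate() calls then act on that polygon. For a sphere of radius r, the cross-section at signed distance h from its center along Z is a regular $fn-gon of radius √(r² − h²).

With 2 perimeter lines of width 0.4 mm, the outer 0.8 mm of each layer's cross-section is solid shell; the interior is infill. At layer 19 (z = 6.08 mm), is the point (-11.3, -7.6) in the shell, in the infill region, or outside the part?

outside

At z = 6.08 mm: the r=12 sphere contributes a regular 16-gon of circumradius √(12²−5.92²) = 10.438; the r=7.5 sphere at (9, 10.5) slices to a regular 16-gon of circumradius 7.488 (√(r²−h²) with h=0.42 from center); the cube at (7.5, -3) is present — its section is the full 12.5×4.5 rectangle; Subtracting the remaining from the first: starting from the r=12 sphere, the r=7.5 sphere at (9, 10.5) partially overlaps it — only the 28.64 mm² overlap (of its 171.67 mm²) is removed, clipping the outline; the 12.5×4.5 cube at (7.5, -3) partially overlaps it — only the 12.10 mm² overlap (of its 56.25 mm²) is removed, clipping the outline — 1 connected region. Overall, the cross-section is a single solid region. The nearest boundary edge runs (-7.38, -7.38)→(-9.64, -3.99); distance from the point to it = 3.38 mm. The point is not inside any of the regions above, so it lies outside the cross-section (3.38 mm from the nearest boundary).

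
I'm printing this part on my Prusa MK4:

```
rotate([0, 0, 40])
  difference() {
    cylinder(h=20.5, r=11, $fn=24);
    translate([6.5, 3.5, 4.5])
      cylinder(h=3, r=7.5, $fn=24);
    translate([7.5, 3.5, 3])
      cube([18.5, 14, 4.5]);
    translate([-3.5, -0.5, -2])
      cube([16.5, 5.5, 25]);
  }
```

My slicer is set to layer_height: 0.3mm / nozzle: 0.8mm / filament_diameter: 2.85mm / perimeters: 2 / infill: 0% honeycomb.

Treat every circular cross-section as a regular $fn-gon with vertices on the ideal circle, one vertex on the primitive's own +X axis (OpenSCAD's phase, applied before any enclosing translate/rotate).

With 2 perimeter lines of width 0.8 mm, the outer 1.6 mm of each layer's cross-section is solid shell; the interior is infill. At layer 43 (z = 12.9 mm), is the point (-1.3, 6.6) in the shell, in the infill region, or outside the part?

shell

At z = 12.9 mm: the r=11 cylinder contributes a regular 24-gon of circumradius 11; the cylinder at (6.5, 3.5) does not reach this height (z outside [4.5, 7.5]); the cube at (7.5, 3.5) does not reach this height (z outside [3, 7.5]); the 16.5×5.5 cube at (-3.5, -0.5) contributes its full rectangle; Taking the first minus the rest: starting from the r=11 cylinder, the 16.5×5.5 cube at (-3.5, -0.5) partially overlaps it — only the 77.43 mm² overlap (of its 90.75 mm²) is removed, clipping the outline — 1 connected region; (rotated 40° about Z; rotation is an isometry so areas/perimeters/island counts are preserved). Overall, the cross-section is a single solid region. Undo the 40° rotation: the query point maps to (3.247, 5.892) in the un-rotated model frame. The nearest boundary edge runs (9.73, 5.00)→(-3.50, 5.00); distance from the point to it = 0.89 mm. The point is inside the cross-section, 0.89 mm from the nearest boundary — within the 1.6 mm shell band (2 × 0.8).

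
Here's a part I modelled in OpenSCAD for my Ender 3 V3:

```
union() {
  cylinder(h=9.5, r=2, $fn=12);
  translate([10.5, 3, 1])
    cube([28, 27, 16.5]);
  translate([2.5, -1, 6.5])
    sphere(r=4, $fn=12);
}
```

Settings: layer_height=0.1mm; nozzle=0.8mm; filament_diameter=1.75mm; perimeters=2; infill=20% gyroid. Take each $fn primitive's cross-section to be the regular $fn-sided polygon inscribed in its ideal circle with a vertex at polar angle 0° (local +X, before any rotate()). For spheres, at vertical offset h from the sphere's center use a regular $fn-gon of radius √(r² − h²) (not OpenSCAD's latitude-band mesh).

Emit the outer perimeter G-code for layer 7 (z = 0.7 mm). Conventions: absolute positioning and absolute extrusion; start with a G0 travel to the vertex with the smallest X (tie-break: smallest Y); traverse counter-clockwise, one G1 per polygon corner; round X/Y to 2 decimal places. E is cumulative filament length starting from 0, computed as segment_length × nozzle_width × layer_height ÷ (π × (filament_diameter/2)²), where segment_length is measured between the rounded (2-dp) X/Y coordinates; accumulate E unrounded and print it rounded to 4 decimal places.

G0 X-2.00 Y0.00 Z0.70
G1 X-1.73 Y-1.00 E0.0345
G1 X-1.00 Y-1.73 E0.0688
G1 X0.00 Y-2.00 E0.1032
G1 X1.00 Y-1.73 E0.1377
G1 X1.73 Y-1.00 E0.1720
G1 X2.00 Y0.00 E0.2065
G1 X1.73 Y1.00 E0.2409
G1 X1.00 Y1.73 E0.2753
G1 X0.00 Y2.00 E0.3097
G1 X-1.00 Y1.73 E0.3442
G1 X-1.73 Y1.00 E0.3785
G1 X-2.00 Y0.00 E0.4130

At z = 0.7 mm: the r=2 cylinder gives a regular 12-gon of circumradius 2 (constant along its height); the cube at (10.5, 3) is absent (z outside [1, 17.5]); the sphere at (2.5, -1) is not intersected at this z (|z−center|=5.800 > r=4); Combining (union): only the r=2 cylinder is present, so the union is just that shape — 1 connected region. The outline is a single polygon with 12 vertices. Extrusion per mm of travel: 0.8 × 0.1 / (π × 0.875²) = 0.033260. Accumulating E over each segment gives final E = 0.4130.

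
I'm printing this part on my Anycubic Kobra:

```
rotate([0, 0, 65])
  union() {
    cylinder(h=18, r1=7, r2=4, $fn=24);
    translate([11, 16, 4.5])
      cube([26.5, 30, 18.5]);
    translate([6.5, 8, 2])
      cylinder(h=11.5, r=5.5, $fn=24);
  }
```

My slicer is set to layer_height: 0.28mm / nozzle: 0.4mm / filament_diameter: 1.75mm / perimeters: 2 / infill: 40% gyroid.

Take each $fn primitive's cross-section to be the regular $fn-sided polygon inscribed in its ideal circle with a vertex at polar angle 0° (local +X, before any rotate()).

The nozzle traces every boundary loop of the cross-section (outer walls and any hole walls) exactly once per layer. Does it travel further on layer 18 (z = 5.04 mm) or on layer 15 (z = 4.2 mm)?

Layer 18 (z = 5.04): the cone contributes a regular 24-gon of circumradius 6.160 (interpolated between r1=7 and r2=4 at t=0.280) (perimeter = 2·24·6.160·sin(180°/24) = 38.59 mm); the 26.5×30 cube at (11, 16) contributes its full rectangle (perimeter 113.00 mm); the r=5.5 cylinder at (6.5, 8) gives a regular 24-gon of circumradius 5.5 (constant along its height) (perimeter = 2·24·5.500·sin(180°/24) = 34.46 mm); Taking the union: the regions partially overlap (shared area 4.60 mm²), so the edge portions inside another operand are dropped and the merged outline is re-measured after clipping — boundary = 175.05 mm; (rotated 65° about Z; rotation is an isometry so areas/perimeters/island counts are preserved). So its perimeter = 175.05 mm. Layer 15 (z = 4.2): the cone contributes a regular 24-gon of circumradius 6.300 (interpolated between r1=7 and r2=4 at t=0.233) (perimeter = 2·24·6.300·sin(180°/24) = 39.47 mm); the cube at (11, 16) does not reach this height (z outside [4.5, 23]); the r=5.5 cylinder at (6.5, 8) gives a regular 24-gon of circumradius 5.5 (constant along its height) (perimeter = 2·24·5.500·sin(180°/24) = 34.46 mm); Merging all regions: the regions partially overlap (shared area 5.38 mm²), so the edge portions inside another operand are dropped and the merged outline is re-measured after clipping — boundary = 62.30 mm; (whole slice rotated 65° about Z — lengths, areas and connectivity unchanged). So its perimeter = 62.30 mm. Layer 18 is larger (175.05 vs 62.30 mm).

layer 18 (z = 5.04 mm)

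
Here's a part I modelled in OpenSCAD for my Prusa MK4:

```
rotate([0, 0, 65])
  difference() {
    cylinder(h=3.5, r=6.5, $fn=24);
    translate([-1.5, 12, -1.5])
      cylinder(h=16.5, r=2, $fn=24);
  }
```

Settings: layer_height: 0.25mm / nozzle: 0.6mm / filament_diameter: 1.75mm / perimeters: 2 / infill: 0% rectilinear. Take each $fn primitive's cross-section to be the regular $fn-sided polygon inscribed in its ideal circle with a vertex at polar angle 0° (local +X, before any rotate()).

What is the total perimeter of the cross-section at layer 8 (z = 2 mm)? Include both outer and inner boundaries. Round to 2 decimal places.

40.72 mm

At z = 2 mm: the cylinder: section is a regular 24-gon, circumradius r=6.5 (perimeter = 2·24·6.500·sin(180°/24) = 40.72 mm); the r=2 cylinder at (-1.5, 12) contributes a regular 24-gon of circumradius 2 (perimeter = 2·24·2.000·sin(180°/24) = 12.53 mm); After the difference (first − rest): starting from the r=6.5 cylinder, the r=2 cylinder at (-1.5, 12) misses the remaining region (no effect) — boundary = 40.72 mm; (whole slice rotated 65° about Z — lengths, areas and connectivity unchanged). Overall, the cross-section is a single solid region. Total boundary length (outer) = 40.72 mm.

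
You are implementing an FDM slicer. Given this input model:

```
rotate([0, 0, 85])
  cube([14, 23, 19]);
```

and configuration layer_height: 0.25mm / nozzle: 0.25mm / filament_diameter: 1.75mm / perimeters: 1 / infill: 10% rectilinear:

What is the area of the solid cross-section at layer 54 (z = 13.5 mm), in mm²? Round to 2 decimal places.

At z = 13.5 mm: the cube is present — its section is the full 14×23 rectangle (area 322.00 mm²); (rotated 85° about Z; rotation is an isometry so areas/perimeters/island counts are preserved). Overall, the cross-section is a single solid region. Net area = 322.00 mm².

322.00 mm²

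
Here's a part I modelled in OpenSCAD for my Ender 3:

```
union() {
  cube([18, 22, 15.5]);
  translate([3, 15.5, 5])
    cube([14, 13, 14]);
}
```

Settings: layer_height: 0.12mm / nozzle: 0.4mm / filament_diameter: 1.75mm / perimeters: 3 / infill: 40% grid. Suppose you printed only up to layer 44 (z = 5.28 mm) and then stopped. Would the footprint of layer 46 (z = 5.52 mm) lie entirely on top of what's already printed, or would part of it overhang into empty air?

entirely on top

Compare the two slices. At z = 5.28: the 18×22 cube contributes its full rectangle (area 396.00 mm²); the cube at (3, 15.5) is present — its section is the full 14×13 rectangle (area 182.00 mm²); Combining (union): the regions partially overlap — summed areas 578.00 mm² minus the doubly-counted overlap 91.00 mm² gives 487.00 mm² — area = 487.00 mm². At z = 5.52: the cube (footprint 18×22) is included at this height (area 396.00 mm²); the cube at (3, 15.5) is present — its section is the full 14×13 rectangle (area 182.00 mm²); Combining (union): the regions partially overlap — summed areas 578.00 mm² minus the doubly-counted overlap 91.00 mm² gives 487.00 mm² — area = 487.00 mm². Checking containment: the cross-section at z = 5.52 is a subset of the cross-section at z = 5.28.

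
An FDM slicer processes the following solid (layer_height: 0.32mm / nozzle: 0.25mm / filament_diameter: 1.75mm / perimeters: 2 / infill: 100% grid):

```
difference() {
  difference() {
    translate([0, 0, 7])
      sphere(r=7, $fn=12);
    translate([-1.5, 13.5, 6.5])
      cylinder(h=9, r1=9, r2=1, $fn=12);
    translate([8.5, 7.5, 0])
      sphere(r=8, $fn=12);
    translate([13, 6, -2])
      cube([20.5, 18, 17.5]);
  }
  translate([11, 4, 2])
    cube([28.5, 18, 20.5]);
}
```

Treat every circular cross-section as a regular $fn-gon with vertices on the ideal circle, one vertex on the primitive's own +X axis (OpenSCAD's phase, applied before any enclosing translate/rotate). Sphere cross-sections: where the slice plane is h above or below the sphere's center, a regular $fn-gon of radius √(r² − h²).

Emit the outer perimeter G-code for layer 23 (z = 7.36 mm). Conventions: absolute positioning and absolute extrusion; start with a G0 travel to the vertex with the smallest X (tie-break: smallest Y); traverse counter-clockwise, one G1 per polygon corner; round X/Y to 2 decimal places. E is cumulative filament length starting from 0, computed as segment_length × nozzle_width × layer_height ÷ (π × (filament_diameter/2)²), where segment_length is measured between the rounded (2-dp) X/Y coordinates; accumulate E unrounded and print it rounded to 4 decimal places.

G0 X-6.99 Y0.00 Z7.36
G1 X-6.05 Y-3.50 E0.1205
G1 X-3.50 Y-6.05 E0.2405
G1 X0.00 Y-6.99 E0.3610
G1 X3.50 Y-6.05 E0.4816
G1 X6.05 Y-3.50 E0.6015
G1 X6.99 Y0.00 E0.7220
G1 X6.05 Y3.50 E0.8426
G1 X3.50 Y6.05 E0.9625
G1 X2.47 Y6.33 E0.9980
G1 X-1.50 Y5.26 E1.1348
G1 X-3.70 Y5.85 E1.2105
G1 X-6.05 Y3.50 E1.3211
G1 X-6.99 Y0.00 E1.4416

At z = 7.36 mm: the r=7 sphere slices to a regular 12-gon of circumradius 6.991 (√(r²−h²) with h=0.36 from center); the cone at (-1.5, 13.5) (r1=9→r2=1) has section circumradius 8.236 here — a regular 12-gon; the r=8 sphere at (8.5, 7.5) contributes a regular 12-gon of circumradius √(8²−7.36²) = 3.135; the cube at (13, 6) is present — its section is the full 20.5×18 rectangle; After the difference (first − rest): starting from the r=7 sphere, the cone at (-1.5, 13.5) partially overlaps it — only the 5.22 mm² overlap (of its 203.47 mm²) is removed, clipping the outline; the r=8 sphere at (8.5, 7.5) misses the remaining region (no effect); the 20.5×18 cube at (13, 6) misses the remaining region (no effect) — 1 connected region; the 28.5×18 cube at (11, 4) contributes its full rectangle; After the difference (first − rest): starting from that combined region, the 28.5×18 cube at (11, 4) misses the remaining region (no effect) — 1 connected region. The outline is a single polygon with 13 vertices. Extrusion per mm of travel: 0.25 × 0.32 / (π × 0.875²) = 0.033260. Accumulating E over each segment gives final E = 1.4416.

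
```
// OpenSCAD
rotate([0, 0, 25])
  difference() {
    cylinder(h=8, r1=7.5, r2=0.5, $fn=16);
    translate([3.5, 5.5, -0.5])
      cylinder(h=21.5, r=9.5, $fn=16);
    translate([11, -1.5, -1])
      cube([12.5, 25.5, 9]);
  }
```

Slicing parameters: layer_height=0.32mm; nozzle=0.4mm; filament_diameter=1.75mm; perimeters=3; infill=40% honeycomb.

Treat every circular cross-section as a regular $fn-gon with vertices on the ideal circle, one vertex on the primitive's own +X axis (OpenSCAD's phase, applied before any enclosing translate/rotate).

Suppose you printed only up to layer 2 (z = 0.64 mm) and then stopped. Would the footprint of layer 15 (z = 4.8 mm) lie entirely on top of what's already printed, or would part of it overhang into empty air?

entirely on top

Compare the two slices. At z = 0.64: the cone (r1=7.5→r2=0.5) has section circumradius 6.940 here — a regular 16-gon (area = (16/2)·6.940²·sin(360°/16) = 147.45 mm²); the cylinder at (3.5, 5.5): section is a regular 16-gon, circumradius r=9.5 (area = (16/2)·9.500²·sin(360°/16) = 276.30 mm²); the 12.5×25.5 cube at (11, -1.5) contributes its full rectangle (area 318.75 mm²); Taking the first minus the rest: starting from the cone (147.45 mm²), the r=9.5 cylinder at (3.5, 5.5) partially overlaps it — only the 100.29 mm² overlap (of its 276.30 mm²) is removed, clipping the outline; the 12.5×25.5 cube at (11, -1.5) misses the remaining region (no effect) — area = 47.16 mm²; (rotated 25° about Z; rotation is an isometry so areas/perimeters/island counts are preserved). At z = 4.8: the cone (r1=7.5→r2=0.5) has section circumradius 3.300 here — a regular 16-gon (area = (16/2)·3.300²·sin(360°/16) = 33.34 mm²); the r=9.5 cylinder at (3.5, 5.5) contributes a regular 16-gon of circumradius 9.5 (area = (16/2)·9.500²·sin(360°/16) = 276.30 mm²); the cube at (11, -1.5) is present — its section is the full 12.5×25.5 rectangle (area 318.75 mm²); Subtracting the remaining from the first: starting from the cone (33.34 mm²), the r=9.5 cylinder at (3.5, 5.5) partially overlaps it — only the 32.32 mm² overlap (of its 276.30 mm²) is removed, clipping the outline; the 12.5×25.5 cube at (11, -1.5) misses the remaining region (no effect) — area = 1.02 mm²; (whole slice rotated 25° about Z — lengths, areas and connectivity unchanged). Checking containment: the cross-section at z = 4.8 is a subset of the cross-section at z = 0.64.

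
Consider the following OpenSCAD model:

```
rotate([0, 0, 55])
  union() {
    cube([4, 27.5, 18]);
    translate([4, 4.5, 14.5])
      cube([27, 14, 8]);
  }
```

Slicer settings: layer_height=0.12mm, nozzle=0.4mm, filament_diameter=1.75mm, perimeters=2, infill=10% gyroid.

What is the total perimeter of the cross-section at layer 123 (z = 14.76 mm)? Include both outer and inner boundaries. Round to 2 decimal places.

At z = 14.76 mm: the cube (footprint 4×27.5) is included at this height (perimeter 63.00 mm); the 27×14 cube at (4, 4.5) contributes its full rectangle (perimeter 82.00 mm); Taking the union: the 2 present regions share edge segments without overlapping in area, so areas simply add but the touching pieces fuse into one outline (the shared edge portions become interior and drop out of the boundary) — boundary = 117.00 mm; (rotated 55° about Z; rotation is an isometry so areas/perimeters/island counts are preserved). Overall, the cross-section is a single solid region. Total boundary length (outer) = 117.00 mm.

117.00 mm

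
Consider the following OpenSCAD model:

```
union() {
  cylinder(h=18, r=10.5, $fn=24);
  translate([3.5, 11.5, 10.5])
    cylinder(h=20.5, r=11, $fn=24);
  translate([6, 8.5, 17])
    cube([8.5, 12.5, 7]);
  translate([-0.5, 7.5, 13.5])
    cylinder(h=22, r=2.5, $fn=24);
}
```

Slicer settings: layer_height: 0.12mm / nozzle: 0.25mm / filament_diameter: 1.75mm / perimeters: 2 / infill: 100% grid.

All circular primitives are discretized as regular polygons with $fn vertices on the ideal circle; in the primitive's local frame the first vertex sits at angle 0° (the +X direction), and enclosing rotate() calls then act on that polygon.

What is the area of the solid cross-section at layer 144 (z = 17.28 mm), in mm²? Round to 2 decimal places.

At z = 17.28 mm: the r=10.5 cylinder contributes a regular 24-gon of circumradius 10.5 (area = (24/2)·10.500²·sin(360°/24) = 342.42 mm²); the cylinder at (3.5, 11.5): section is a regular 24-gon, circumradius r=11 (area = (24/2)·11.000²·sin(360°/24) = 375.81 mm²); the 8.5×12.5 cube at (6, 8.5) contributes its full rectangle (area 106.25 mm²); the cylinder at (-0.5, 7.5): section is a regular 24-gon, circumradius r=2.5 (area = (24/2)·2.500²·sin(360°/24) = 19.41 mm²); Taking the union: the regions partially overlap — summed areas 843.88 mm² minus the doubly-counted overlap 225.37 mm² gives 618.51 mm² — area = 618.51 mm². Overall, the cross-section is a single solid region. Net area = 618.51 mm².

618.51 mm²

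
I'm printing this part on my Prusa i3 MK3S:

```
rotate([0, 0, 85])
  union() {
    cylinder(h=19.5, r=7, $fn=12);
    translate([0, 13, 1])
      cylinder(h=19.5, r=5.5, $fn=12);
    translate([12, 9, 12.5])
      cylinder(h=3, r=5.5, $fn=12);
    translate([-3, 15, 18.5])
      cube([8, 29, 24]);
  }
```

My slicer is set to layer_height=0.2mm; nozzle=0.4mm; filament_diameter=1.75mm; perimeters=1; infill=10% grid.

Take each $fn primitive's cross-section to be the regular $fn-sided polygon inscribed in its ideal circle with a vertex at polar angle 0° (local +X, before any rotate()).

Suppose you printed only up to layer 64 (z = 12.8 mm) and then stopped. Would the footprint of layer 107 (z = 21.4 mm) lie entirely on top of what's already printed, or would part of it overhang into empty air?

part overhangs

Compare the two slices. At z = 12.8: the cylinder: section is a regular 12-gon, circumradius r=7 (area = (12/2)·7.000²·sin(360°/12) = 147.00 mm²); the r=5.5 cylinder at (0, 13) contributes a regular 12-gon of circumradius 5.5 (area = (12/2)·5.500²·sin(360°/12) = 90.75 mm²); the r=5.5 cylinder at (12, 9) contributes a regular 12-gon of circumradius 5.5 (area = (12/2)·5.500²·sin(360°/12) = 90.75 mm²); the cube at (-3, 15) does not reach this height (z outside [18.5, 42.5]); Combining (union): the 3 present regions are separate (no shared area or edge), so areas and boundary lengths simply add and each stays a separate island — area = 328.50 mm²; (rotated 85° about Z; rotation is an isometry so areas/perimeters/island counts are preserved). At z = 21.4: the cylinder is absent (z outside [0, 19.5]); the cylinder at (0, 13) does not reach this height (z outside [1, 20.5]); the cylinder at (12, 9) is absent (z outside [12.5, 15.5]); the 8×29 cube at (-3, 15) contributes its full rectangle (area 232.00 mm²); Taking the union: only the 8×29 cube at (-3, 15) is present, so the union is just that shape — area = 232.00 mm²; (whole slice rotated 85° about Z — lengths, areas and connectivity unchanged). Checking containment: at z = 21.4 the cross-section extends beyond the z = 12.8 cross-section by about 210.51 mm².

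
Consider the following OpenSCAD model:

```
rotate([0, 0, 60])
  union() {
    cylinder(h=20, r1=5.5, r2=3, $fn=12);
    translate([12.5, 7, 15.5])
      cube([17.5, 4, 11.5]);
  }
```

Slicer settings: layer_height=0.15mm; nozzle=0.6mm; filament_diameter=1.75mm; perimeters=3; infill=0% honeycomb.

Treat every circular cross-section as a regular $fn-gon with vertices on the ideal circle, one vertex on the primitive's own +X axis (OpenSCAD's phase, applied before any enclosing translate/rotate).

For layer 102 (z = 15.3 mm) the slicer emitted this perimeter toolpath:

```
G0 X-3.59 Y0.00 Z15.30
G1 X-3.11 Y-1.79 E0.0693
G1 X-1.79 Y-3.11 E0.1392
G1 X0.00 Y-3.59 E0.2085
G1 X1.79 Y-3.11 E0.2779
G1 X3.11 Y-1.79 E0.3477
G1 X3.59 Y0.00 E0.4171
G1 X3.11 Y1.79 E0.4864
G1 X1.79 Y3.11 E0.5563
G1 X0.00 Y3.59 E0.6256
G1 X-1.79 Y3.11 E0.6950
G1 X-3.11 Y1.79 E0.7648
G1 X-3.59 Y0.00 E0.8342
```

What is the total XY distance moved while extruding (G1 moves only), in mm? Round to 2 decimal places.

22.29 mm

Sum the Euclidean lengths of each G1 segment: total = 22.29 mm.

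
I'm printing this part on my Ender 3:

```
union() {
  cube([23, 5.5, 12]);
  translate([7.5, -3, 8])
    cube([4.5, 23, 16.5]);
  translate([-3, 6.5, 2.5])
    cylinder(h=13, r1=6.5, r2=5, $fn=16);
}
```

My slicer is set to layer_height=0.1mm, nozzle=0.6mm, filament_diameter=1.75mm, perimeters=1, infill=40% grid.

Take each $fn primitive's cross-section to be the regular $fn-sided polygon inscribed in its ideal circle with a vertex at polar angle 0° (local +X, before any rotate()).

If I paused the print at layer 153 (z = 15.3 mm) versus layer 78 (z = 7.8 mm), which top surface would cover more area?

layer 78 (z = 7.8 mm)

Layer 153 (z = 15.3): the cube is not intersected at this z (z outside [0, 12]); the cube at (7.5, -3) (footprint 4.5×23) is included at this height (area 103.50 mm²); the cone at (-3, 6.5): at t=0.985 of its height the radius interpolates to r₁+(r₂−r₁)t = 5.023, giving a regular 16-gon of that circumradius (area = (16/2)·5.023²·sin(360°/16) = 77.24 mm²); Combining (union): the 2 present regions are separate (no shared area or edge), so areas and boundary lengths simply add and each stays a separate island — area = 180.74 mm². So its area = 180.74 mm². Layer 78 (z = 7.8): the cube (footprint 23×5.5) is included at this height (area 126.50 mm²); the cube at (7.5, -3) is not intersected at this z (z outside [8, 24.5]); the cone at (-3, 6.5): at t=0.408 of its height the radius interpolates to r₁+(r₂−r₁)t = 5.888, giving a regular 16-gon of that circumradius (area = (16/2)·5.888²·sin(360°/16) = 106.15 mm²); Merging all regions: the regions partially overlap — summed areas 232.65 mm² minus the doubly-counted overlap 7.11 mm² gives 225.54 mm² — area = 225.54 mm². So its area = 225.54 mm². Layer 78 is larger (225.54 vs 180.74 mm²).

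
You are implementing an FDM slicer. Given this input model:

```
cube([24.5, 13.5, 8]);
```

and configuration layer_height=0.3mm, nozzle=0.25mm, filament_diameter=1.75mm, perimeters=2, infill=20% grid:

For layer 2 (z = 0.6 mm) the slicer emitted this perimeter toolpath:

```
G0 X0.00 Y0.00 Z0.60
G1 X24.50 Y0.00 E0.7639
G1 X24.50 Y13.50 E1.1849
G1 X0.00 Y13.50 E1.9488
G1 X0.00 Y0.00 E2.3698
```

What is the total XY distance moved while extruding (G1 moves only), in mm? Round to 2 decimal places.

76.00 mm

Sum the Euclidean lengths of each G1 segment: total = 76.00 mm.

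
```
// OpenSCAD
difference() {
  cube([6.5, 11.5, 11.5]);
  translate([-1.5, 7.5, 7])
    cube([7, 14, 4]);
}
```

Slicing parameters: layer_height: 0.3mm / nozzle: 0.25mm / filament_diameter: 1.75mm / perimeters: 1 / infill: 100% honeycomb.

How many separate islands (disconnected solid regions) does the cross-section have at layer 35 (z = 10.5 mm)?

1

At z = 10.5 mm: the cube is present — its section is the full 6.5×11.5 rectangle; the 7×14 cube at (-1.5, 7.5) contributes its full rectangle; Taking the first minus the rest: starting from the 6.5×11.5 cube, the 7×14 cube at (-1.5, 7.5) partially overlaps it — only the 22.00 mm² overlap (of its 98.00 mm²) is removed, clipping the outline — 1 connected region. Overall, the cross-section is a single solid region. Island count = 1.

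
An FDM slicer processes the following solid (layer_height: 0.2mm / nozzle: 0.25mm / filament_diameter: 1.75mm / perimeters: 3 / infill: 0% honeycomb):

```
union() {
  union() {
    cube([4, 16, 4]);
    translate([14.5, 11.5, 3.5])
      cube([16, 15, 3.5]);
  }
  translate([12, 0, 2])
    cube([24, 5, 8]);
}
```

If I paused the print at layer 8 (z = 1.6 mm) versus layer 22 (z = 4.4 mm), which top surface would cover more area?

layer 22 (z = 4.4 mm)

Layer 8 (z = 1.6): the cube (footprint 4×16) is included at this height (area 64.00 mm²); the cube at (14.5, 11.5) does not reach this height (z outside [3.5, 7]); Merging all regions: only the 4×16 cube is present, so the union is just that shape — area = 64.00 mm²; the cube at (12, 0) does not reach this height (z outside [2, 10]); Merging all regions: only the result so far is present, so the union is just that shape — area = 64.00 mm². So its area = 64.00 mm². Layer 22 (z = 4.4): the cube is absent (z outside [0, 4]); the 16×15 cube at (14.5, 11.5) contributes its full rectangle (area 240.00 mm²); Taking the union: only the 16×15 cube at (14.5, 11.5) is present, so the union is just that shape — area = 240.00 mm²; the cube at (12, 0) (footprint 24×5) is included at this height (area 120.00 mm²); Combining (union): the 2 present regions are separate (no shared area or edge), so areas and boundary lengths simply add and each stays a separate island — area = 360.00 mm². So its area = 360.00 mm². Layer 22 is larger (360.00 vs 64.00 mm²).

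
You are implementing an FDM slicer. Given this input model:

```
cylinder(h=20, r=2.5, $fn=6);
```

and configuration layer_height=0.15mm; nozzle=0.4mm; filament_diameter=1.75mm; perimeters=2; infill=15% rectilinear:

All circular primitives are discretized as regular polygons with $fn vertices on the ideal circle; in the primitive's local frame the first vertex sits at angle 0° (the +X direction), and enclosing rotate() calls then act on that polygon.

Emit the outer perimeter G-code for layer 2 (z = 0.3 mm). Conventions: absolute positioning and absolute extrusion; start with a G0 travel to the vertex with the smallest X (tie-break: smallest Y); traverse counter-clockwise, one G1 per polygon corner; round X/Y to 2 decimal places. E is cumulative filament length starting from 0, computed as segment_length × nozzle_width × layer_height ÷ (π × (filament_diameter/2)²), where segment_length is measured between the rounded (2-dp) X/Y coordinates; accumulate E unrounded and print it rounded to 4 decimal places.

At z = 0.3 mm: the r=2.5 cylinder gives a regular 6-gon of circumradius 2.5 (constant along its height). The outline is a single polygon with 6 vertices. Extrusion per mm of travel: 0.4 × 0.15 / (π × 0.875²) = 0.024945. Accumulating E over each segment gives final E = 0.3746.

G0 X-2.50 Y0.00 Z0.30
G1 X-1.25 Y-2.17 E0.0625
G1 X1.25 Y-2.17 E0.1248
G1 X2.50 Y0.00 E0.1873
G1 X1.25 Y2.17 E0.2498
G1 X-1.25 Y2.17 E0.3121
G1 X-2.50 Y0.00 E0.3746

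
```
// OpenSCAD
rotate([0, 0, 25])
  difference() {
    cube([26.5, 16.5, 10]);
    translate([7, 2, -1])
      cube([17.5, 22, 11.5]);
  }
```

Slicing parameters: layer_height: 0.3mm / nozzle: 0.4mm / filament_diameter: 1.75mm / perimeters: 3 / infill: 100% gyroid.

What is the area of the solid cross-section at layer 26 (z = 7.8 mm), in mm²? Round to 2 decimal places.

183.50 mm²

At z = 7.8 mm: the 26.5×16.5 cube contributes its full rectangle (area 437.25 mm²); the cube at (7, 2) is present — its section is the full 17.5×22 rectangle (area 385.00 mm²); After the difference (first − rest): starting from the 26.5×16.5 cube (437.25 mm²), the 17.5×22 cube at (7, 2) partially overlaps it — only the 253.75 mm² overlap (of its 385.00 mm²) is removed, clipping the outline — area = 183.50 mm²; (whole slice rotated 25° about Z — lengths, areas and connectivity unchanged). Overall, the cross-section is a single solid region. Net area = 183.50 mm².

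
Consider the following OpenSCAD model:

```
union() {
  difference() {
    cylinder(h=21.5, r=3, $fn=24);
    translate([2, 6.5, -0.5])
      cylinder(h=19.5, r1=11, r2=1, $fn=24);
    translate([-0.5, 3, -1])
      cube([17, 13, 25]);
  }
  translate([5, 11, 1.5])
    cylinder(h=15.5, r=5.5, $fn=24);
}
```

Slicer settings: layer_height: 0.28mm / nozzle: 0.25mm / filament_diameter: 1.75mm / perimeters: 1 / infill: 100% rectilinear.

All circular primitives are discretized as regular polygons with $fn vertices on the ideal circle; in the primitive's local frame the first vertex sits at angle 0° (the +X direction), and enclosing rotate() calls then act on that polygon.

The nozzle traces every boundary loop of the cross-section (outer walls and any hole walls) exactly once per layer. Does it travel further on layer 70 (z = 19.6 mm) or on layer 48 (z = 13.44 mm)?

layer 48 (z = 13.44 mm)

Layer 70 (z = 19.6): the r=3 cylinder contributes a regular 24-gon of circumradius 3 (perimeter = 2·24·3.000·sin(180°/24) = 18.80 mm); the cone at (2, 6.5) does not reach this height (z outside [-0.5, 19]); the cube at (-0.5, 3) (footprint 17×13) is included at this height (perimeter 60.00 mm); After the difference (first − rest): starting from the r=3 cylinder, the 17×13 cube at (-0.5, 3) misses the remaining region (no effect) — boundary = 18.80 mm; the cylinder at (5, 11) does not reach this height (z outside [1.5, 17]); Combining (union): only that combined region is present, so the union is just that shape — boundary = 18.80 mm. So its perimeter = 18.80 mm. Layer 48 (z = 13.44): the cylinder: section is a regular 24-gon, circumradius r=3 (perimeter = 2·24·3.000·sin(180°/24) = 18.80 mm); the cone at (2, 6.5) (r1=11→r2=1) has section circumradius 3.851 here — a regular 24-gon (perimeter = 2·24·3.851·sin(180°/24) = 24.13 mm); the 17×13 cube at (-0.5, 3) contributes its full rectangle (perimeter 60.00 mm); Subtracting the remaining from the first: starting from the r=3 cylinder, the cone at (2, 6.5) partially overlaps it — only the 0.01 mm² overlap (of its 46.07 mm²) is removed, clipping the outline; the 17×13 cube at (-0.5, 3) misses the remaining region (no effect) — boundary = 18.80 mm; the r=5.5 cylinder at (5, 11) contributes a regular 24-gon of circumradius 5.5 (perimeter = 2·24·5.500·sin(180°/24) = 34.46 mm); Combining (union): the 2 present regions are separate (no shared area or edge), so areas and boundary lengths simply add and each stays a separate island — boundary = 53.25 mm. So its perimeter = 53.25 mm. Layer 48 is larger (53.25 vs 18.80 mm).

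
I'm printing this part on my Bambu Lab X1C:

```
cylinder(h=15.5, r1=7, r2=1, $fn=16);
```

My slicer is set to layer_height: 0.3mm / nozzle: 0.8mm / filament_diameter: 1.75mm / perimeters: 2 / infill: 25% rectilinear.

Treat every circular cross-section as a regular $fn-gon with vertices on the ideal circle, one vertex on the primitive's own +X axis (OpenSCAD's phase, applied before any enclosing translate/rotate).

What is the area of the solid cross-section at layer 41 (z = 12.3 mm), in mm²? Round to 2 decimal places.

At z = 12.3 mm: the cone: at t=0.794 of its height the radius interpolates to r₁+(r₂−r₁)t = 2.239, giving a regular 16-gon of that circumradius (area = (16/2)·2.239²·sin(360°/16) = 15.34 mm²). Overall, the cross-section is a single solid region. Net area = 15.34 mm².

15.34 mm²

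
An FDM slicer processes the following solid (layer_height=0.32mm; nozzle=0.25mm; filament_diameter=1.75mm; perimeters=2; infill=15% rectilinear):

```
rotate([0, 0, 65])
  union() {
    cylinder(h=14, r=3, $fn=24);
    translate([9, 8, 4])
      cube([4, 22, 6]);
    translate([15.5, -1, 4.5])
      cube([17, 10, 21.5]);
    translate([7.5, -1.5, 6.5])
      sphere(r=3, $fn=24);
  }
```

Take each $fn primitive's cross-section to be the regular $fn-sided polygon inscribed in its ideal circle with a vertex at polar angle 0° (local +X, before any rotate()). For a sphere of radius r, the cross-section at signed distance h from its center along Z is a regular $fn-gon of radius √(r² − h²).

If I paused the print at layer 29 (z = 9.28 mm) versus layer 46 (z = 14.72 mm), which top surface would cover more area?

layer 29 (z = 9.28 mm)

Layer 29 (z = 9.28): the r=3 cylinder gives a regular 24-gon of circumradius 3 (constant along its height) (area = (24/2)·3.000²·sin(360°/24) = 27.95 mm²); the cube at (9, 8) is present — its section is the full 4×22 rectangle (area 88.00 mm²); the cube at (15.5, -1) (footprint 17×10) is included at this height (area 170.00 mm²); the r=3 sphere at (7.5, -1.5) contributes a regular 24-gon of circumradius √(3²−2.78²) = 1.128 (area = (24/2)·1.128²·sin(360°/24) = 3.95 mm²); Taking the union: the 4 present regions are separate (no shared area or edge), so areas and boundary lengths simply add and each stays a separate island — area = 289.90 mm²; (whole slice rotated 65° about Z — lengths, areas and connectivity unchanged). So its area = 289.90 mm². Layer 46 (z = 14.72): the cylinder is not intersected at this z (z outside [0, 14]); the cube at (9, 8) is not intersected at this z (z outside [4, 10]); the 17×10 cube at (15.5, -1) contributes its full rectangle (area 170.00 mm²); the sphere at (7.5, -1.5) is not intersected at this z (|z−center|=8.220 > r=3); Combining (union): only the 17×10 cube at (15.5, -1) is present, so the union is just that shape — area = 170.00 mm²; (rotated 65° about Z; rotation is an isometry so areas/perimeters/island counts are preserved). So its area = 170.00 mm². Layer 29 is larger (289.90 vs 170.00 mm²).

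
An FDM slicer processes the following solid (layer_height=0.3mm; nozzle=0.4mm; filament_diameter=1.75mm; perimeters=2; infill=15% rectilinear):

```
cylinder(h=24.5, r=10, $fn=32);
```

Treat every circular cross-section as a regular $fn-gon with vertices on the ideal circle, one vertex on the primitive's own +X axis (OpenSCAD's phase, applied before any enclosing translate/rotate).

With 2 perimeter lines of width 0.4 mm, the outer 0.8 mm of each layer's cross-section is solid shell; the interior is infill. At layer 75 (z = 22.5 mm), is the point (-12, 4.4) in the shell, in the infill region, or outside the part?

At z = 22.5 mm: the cylinder: section is a regular 32-gon, circumradius r=10. Overall, the cross-section is a single solid region. The nearest boundary edge runs (-9.24, 3.83)→(-9.81, 1.95); distance from the point to it = 2.81 mm. The point is not inside any of the regions above, so it lies outside the cross-section (2.81 mm from the nearest boundary).

outside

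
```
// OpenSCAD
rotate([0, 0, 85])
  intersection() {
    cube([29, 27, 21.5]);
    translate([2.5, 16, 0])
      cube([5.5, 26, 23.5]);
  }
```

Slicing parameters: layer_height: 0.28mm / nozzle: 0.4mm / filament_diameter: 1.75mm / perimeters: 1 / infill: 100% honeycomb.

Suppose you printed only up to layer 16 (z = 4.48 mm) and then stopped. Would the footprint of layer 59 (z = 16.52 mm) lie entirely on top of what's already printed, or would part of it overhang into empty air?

Compare the two slices. At z = 4.48: the 29×27 cube contributes its full rectangle (area 783.00 mm²); the 5.5×26 cube at (2.5, 16) contributes its full rectangle (area 143.00 mm²); After intersecting: the 5.5×26 cube at (2.5, 16) partially overlaps the 29×27 cube; clipping to the common part keeps 60.50 mm² — area = 60.50 mm²; (rotated 85° about Z; rotation is an isometry so areas/perimeters/island counts are preserved). At z = 16.52: the 29×27 cube contributes its full rectangle (area 783.00 mm²); the 5.5×26 cube at (2.5, 16) contributes its full rectangle (area 143.00 mm²); After intersecting: the 5.5×26 cube at (2.5, 16) partially overlaps the 29×27 cube; clipping to the common part keeps 60.50 mm² — area = 60.50 mm²; (whole slice rotated 85° about Z — lengths, areas and connectivity unchanged). Checking containment: the cross-section at z = 16.52 is a subset of the cross-section at z = 4.48.

entirely on top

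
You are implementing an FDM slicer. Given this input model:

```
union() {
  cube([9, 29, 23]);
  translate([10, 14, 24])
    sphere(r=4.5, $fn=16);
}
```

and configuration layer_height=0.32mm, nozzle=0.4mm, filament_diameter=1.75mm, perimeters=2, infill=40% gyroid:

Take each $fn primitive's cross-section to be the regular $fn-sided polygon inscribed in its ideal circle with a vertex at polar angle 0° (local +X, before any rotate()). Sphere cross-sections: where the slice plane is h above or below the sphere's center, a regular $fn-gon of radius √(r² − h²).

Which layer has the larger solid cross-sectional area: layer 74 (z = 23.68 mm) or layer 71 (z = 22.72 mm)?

Layer 74 (z = 23.68): the cube is absent (z outside [0, 23]); the sphere at (10, 14): section is a regular 16-gon, circumradius = √(r²−h²) = √(4.5²−0.32²) = 4.489 (area = (16/2)·4.489²·sin(360°/16) = 61.68 mm²); Merging all regions: only the r=4.5 sphere at (10, 14) is present, so the union is just that shape — area = 61.68 mm². So its area = 61.68 mm². Layer 71 (z = 22.72): the cube is present — its section is the full 9×29 rectangle (area 261.00 mm²); the sphere at (10, 14): section is a regular 16-gon, circumradius = √(r²−h²) = √(4.5²−1.28²) = 4.314 (area = (16/2)·4.314²·sin(360°/16) = 56.98 mm²); Taking the union: the regions partially overlap — summed areas 317.98 mm² minus the doubly-counted overlap 20.06 mm² gives 297.92 mm² — area = 297.92 mm². So its area = 297.92 mm². Layer 71 is larger (297.92 vs 61.68 mm²).

layer 71 (z = 22.72 mm)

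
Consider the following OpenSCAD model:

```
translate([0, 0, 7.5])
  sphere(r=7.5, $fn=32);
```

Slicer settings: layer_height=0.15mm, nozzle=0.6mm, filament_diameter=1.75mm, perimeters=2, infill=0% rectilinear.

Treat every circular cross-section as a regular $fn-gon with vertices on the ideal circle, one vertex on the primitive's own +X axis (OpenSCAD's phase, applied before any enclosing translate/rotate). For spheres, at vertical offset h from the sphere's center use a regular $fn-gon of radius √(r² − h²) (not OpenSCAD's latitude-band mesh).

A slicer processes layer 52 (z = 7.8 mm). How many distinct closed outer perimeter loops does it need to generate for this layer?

1

At z = 7.8 mm: the r=7.5 sphere slices to a regular 32-gon of circumradius 7.494 (√(r²−h²) with h=0.3 from center). The result has 1 disconnected region.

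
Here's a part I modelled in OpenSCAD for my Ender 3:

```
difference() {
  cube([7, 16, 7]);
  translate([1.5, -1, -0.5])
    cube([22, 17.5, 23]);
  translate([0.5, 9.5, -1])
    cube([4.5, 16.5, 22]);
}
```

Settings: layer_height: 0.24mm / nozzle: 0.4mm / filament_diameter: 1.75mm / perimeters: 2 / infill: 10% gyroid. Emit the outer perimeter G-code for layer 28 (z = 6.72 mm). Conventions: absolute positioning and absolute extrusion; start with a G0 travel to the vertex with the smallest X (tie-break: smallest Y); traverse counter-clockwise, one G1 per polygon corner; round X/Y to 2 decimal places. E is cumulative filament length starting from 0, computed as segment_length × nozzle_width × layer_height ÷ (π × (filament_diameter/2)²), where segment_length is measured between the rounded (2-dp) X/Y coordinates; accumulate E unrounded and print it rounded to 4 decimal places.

G0 X0.00 Y0.00 Z6.72
G1 X1.50 Y0.00 E0.0599
G1 X1.50 Y9.50 E0.4390
G1 X0.50 Y9.50 E0.4789
G1 X0.50 Y16.00 E0.7384
G1 X0.00 Y16.00 E0.7583
G1 X0.00 Y0.00 E1.3969

At z = 6.72 mm: the cube is present — its section is the full 7×16 rectangle; the cube at (1.5, -1) is present — its section is the full 22×17.5 rectangle; the cube at (0.5, 9.5) (footprint 4.5×16.5) is included at this height; Taking the first minus the rest: starting from the 7×16 cube, the 22×17.5 cube at (1.5, -1) partially overlaps it — only the 88.00 mm² overlap (of its 385.00 mm²) is removed, clipping the outline; the 4.5×16.5 cube at (0.5, 9.5) partially overlaps it — only the 6.50 mm² overlap (of its 74.25 mm²) is removed, clipping the outline — 1 connected region. The outline is a single polygon with 6 vertices. Extrusion per mm of travel: 0.4 × 0.24 / (π × 0.875²) = 0.039912. Accumulating E over each segment gives final E = 1.3969.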